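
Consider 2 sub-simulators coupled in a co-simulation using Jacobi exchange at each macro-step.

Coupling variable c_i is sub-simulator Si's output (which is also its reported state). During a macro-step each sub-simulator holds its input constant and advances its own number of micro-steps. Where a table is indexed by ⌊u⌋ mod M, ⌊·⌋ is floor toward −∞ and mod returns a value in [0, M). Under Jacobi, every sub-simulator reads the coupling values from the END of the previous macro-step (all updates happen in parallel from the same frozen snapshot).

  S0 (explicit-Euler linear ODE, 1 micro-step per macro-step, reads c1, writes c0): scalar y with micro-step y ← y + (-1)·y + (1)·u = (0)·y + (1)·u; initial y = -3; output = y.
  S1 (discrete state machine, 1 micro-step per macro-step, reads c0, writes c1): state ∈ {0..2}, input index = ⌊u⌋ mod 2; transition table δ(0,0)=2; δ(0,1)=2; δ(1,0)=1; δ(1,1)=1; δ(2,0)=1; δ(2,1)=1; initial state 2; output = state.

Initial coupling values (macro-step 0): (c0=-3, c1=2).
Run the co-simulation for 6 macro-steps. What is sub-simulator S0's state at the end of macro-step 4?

S0 state at macro-step 4 = 1

macro 1: S0 reads c1=2 → after 1×micro: 2; S1 reads c0=-3 → after 1×micro: 1 ⇒ (c0=2, c1=1)
macro 2: S0 reads c1=1 → after 1×micro: 1; S1 reads c0=2 → after 1×micro: 1 ⇒ (c0=1, c1=1)
macro 3: S0 reads c1=1 → after 1×micro: 1; S1 reads c0=1 → after 1×micro: 1 ⇒ (c0=1, c1=1)
macro 4: S0 reads c1=1 → after 1×micro: 1; S1 reads c0=1 → after 1×micro: 1 ⇒ (c0=1, c1=1)
macro 5: S0 reads c1=1 → after 1×micro: 1; S1 reads c0=1 → after 1×micro: 1 ⇒ (c0=1, c1=1)
macro 6: S0 reads c1=1 → after 1×micro: 1; S1 reads c0=1 → after 1×micro: 1 ⇒ (c0=1, c1=1)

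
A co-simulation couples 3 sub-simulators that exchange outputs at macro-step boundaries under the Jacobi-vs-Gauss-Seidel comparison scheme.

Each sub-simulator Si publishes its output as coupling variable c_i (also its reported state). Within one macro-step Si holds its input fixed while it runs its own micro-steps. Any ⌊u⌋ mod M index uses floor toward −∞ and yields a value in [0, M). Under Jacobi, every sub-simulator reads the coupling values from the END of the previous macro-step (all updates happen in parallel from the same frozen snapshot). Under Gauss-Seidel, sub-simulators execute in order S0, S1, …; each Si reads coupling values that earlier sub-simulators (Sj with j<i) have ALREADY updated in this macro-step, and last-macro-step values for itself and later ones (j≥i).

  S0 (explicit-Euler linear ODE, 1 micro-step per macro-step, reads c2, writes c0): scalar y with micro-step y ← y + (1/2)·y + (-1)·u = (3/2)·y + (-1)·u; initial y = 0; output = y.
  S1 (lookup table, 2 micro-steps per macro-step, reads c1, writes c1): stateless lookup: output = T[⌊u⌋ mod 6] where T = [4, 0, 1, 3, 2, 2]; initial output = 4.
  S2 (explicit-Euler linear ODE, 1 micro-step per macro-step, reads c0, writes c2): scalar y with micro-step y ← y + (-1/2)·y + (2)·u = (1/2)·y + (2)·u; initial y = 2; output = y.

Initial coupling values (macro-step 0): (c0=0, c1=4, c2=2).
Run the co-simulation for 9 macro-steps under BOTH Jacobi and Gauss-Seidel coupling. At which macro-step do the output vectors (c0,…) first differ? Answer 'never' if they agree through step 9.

[Jacobi] macro 1: S0 reads c2=2 → after 1×micro: -2; S1 reads c1=4 → after 2×micro: 2; S2 reads c0=0 → after 1×micro: 1 ⇒ (c0=-2, c1=2, c2=1)
[Jacobi] macro 2: S0 reads c2=1 → after 1×micro: -4; S1 reads c1=2 → after 2×micro: 1; S2 reads c0=-2 → after 1×micro: -7/2 ⇒ (c0=-4, c1=1, c2=-7/2)
[Jacobi] macro 3: S0 reads c2=-7/2 → after 1×micro: -5/2; S1 reads c1=1 → after 2×micro: 0; S2 reads c0=-4 → after 1×micro: -39/4 ⇒ (c0=-5/2, c1=0, c2=-39/4)
[Jacobi] macro 4: S0 reads c2=-39/4 → after 1×micro: 6; S1 reads c1=0 → after 2×micro: 4; S2 reads c0=-5/2 → after 1×micro: -79/8 ⇒ (c0=6, c1=4, c2=-79/8)
[Jacobi] macro 5: S0 reads c2=-79/8 → after 1×micro: 151/8; S1 reads c1=4 → after 2×micro: 2; S2 reads c0=6 → after 1×micro: 113/16 ⇒ (c0=151/8, c1=2, c2=113/16)
[Jacobi] macro 6: S0 reads c2=113/16 → after 1×micro: 85/4; S1 reads c1=2 → after 2×micro: 1; S2 reads c0=151/8 → after 1×micro: 1321/32 ⇒ (c0=85/4, c1=1, c2=1321/32)
[Jacobi] macro 7: S0 reads c2=1321/32 → after 1×micro: -301/32; S1 reads c1=1 → after 2×micro: 0; S2 reads c0=85/4 → after 1×micro: 4041/64 ⇒ (c0=-301/32, c1=0, c2=4041/64)
[Jacobi] macro 8: S0 reads c2=4041/64 → after 1×micro: -309/4; S1 reads c1=0 → after 2×micro: 4; S2 reads c0=-301/32 → after 1×micro: 1633/128 ⇒ (c0=-309/4, c1=4, c2=1633/128)
[Jacobi] macro 9: S0 reads c2=1633/128 → after 1×micro: -16465/128; S1 reads c1=4 → after 2×micro: 2; S2 reads c0=-309/4 → after 1×micro: -37919/256 ⇒ (c0=-16465/128, c1=2, c2=-37919/256)
[Gauss-Seidel] macro 1: S0 reads c2=2 → after 1×micro: -2; S1 reads c1=4 → after 2×micro: 2; S2 reads c0=-2 → after 1×micro: -3 ⇒ (c0=-2, c1=2, c2=-3)
[Gauss-Seidel] macro 2: S0 reads c2=-3 → after 1×micro: 0; S1 reads c1=2 → after 2×micro: 1; S2 reads c0=0 → after 1×micro: -3/2 ⇒ (c0=0, c1=1, c2=-3/2)
[Gauss-Seidel] macro 3: S0 reads c2=-3/2 → after 1×micro: 3/2; S1 reads c1=1 → after 2×micro: 0; S2 reads c0=3/2 → after 1×micro: 9/4 ⇒ (c0=3/2, c1=0, c2=9/4)
[Gauss-Seidel] macro 4: S0 reads c2=9/4 → after 1×micro: 0; S1 reads c1=0 → after 2×micro: 4; S2 reads c0=0 → after 1×micro: 9/8 ⇒ (c0=0, c1=4, c2=9/8)
[Gauss-Seidel] macro 5: S0 reads c2=9/8 → after 1×micro: -9/8; S1 reads c1=4 → after 2×micro: 2; S2 reads c0=-9/8 → after 1×micro: -27/16 ⇒ (c0=-9/8, c1=2, c2=-27/16)
[Gauss-Seidel] macro 6: S0 reads c2=-27/16 → after 1×micro: 0; S1 reads c1=2 → after 2×micro: 1; S2 reads c0=0 → after 1×micro: -27/32 ⇒ (c0=0, c1=1, c2=-27/32)
[Gauss-Seidel] macro 7: S0 reads c2=-27/32 → after 1×micro: 27/32; S1 reads c1=1 → after 2×micro: 0; S2 reads c0=27/32 → after 1×micro: 81/64 ⇒ (c0=27/32, c1=0, c2=81/64)
[Gauss-Seidel] macro 8: S0 reads c2=81/64 → after 1×micro: 0; S1 reads c1=0 → after 2×micro: 4; S2 reads c0=0 → after 1×micro: 81/128 ⇒ (c0=0, c1=4, c2=81/128)
[Gauss-Seidel] macro 9: S0 reads c2=81/128 → after 1×micro: -81/128; S1 reads c1=4 → after 2×micro: 2; S2 reads c0=-81/128 → after 1×micro: -243/256 ⇒ (c0=-81/128, c1=2, c2=-243/256)

first divergence at macro-step: 1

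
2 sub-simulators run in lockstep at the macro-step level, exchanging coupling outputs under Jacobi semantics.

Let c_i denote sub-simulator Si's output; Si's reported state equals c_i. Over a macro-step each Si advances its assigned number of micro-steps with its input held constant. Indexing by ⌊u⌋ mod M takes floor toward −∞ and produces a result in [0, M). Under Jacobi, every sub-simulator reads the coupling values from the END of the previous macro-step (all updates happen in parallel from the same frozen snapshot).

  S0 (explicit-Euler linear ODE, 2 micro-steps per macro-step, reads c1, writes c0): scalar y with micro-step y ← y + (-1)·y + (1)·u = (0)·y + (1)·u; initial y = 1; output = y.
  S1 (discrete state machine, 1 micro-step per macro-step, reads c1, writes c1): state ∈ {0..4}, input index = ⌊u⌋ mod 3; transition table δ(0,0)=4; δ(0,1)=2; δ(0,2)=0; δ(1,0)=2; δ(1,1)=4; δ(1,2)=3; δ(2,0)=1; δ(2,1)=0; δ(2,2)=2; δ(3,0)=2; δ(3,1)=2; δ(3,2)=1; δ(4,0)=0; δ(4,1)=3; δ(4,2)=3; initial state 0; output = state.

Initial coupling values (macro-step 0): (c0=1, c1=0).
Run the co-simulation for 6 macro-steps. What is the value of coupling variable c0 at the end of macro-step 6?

c0 at macro-step 6 = 2

macro 1: S0 reads c1=0 → after 2×micro: 0; S1 reads c1=0 → after 1×micro: 4 ⇒ (c0=0, c1=4)
macro 2: S0 reads c1=4 → after 2×micro: 4; S1 reads c1=4 → after 1×micro: 3 ⇒ (c0=4, c1=3)
macro 3: S0 reads c1=3 → after 2×micro: 3; S1 reads c1=3 → after 1×micro: 2 ⇒ (c0=3, c1=2)
macro 4: S0 reads c1=2 → after 2×micro: 2; S1 reads c1=2 → after 1×micro: 2 ⇒ (c0=2, c1=2)
macro 5: S0 reads c1=2 → after 2×micro: 2; S1 reads c1=2 → after 1×micro: 2 ⇒ (c0=2, c1=2)
macro 6: S0 reads c1=2 → after 2×micro: 2; S1 reads c1=2 → after 1×micro: 2 ⇒ (c0=2, c1=2)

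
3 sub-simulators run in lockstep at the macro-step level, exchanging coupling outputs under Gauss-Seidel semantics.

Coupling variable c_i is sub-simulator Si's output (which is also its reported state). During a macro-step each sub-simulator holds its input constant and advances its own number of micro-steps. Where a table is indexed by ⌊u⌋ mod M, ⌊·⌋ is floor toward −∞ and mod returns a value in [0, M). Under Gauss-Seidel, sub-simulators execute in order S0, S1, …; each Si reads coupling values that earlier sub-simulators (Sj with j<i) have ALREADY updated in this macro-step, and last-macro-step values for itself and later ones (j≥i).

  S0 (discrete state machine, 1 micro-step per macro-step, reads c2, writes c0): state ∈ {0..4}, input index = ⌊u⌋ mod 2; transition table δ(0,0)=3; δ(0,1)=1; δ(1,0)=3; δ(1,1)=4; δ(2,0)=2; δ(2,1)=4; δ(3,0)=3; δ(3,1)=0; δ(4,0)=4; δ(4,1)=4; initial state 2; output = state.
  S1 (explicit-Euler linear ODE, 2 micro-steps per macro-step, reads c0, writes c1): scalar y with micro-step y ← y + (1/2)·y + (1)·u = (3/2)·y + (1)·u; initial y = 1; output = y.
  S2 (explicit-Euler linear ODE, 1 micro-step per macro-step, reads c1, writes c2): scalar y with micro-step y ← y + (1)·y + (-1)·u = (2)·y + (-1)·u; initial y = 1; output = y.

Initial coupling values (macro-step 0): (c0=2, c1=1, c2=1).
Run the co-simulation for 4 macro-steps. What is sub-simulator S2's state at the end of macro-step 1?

S2 state at macro-step 1 = -41/4

macro 1: S0 reads c2=1 → after 1×micro: 4; S1 reads c0=4 → after 2×micro: 49/4; S2 reads c1=49/4 → after 1×micro: -41/4 ⇒ (c0=4, c1=49/4, c2=-41/4)
macro 2: S0 reads c2=-41/4 → after 1×micro: 4; S1 reads c0=4 → after 2×micro: 601/16; S2 reads c1=601/16 → after 1×micro: -929/16 ⇒ (c0=4, c1=601/16, c2=-929/16)
macro 3: S0 reads c2=-929/16 → after 1×micro: 4; S1 reads c0=4 → after 2×micro: 6049/64; S2 reads c1=6049/64 → after 1×micro: -13481/64 ⇒ (c0=4, c1=6049/64, c2=-13481/64)
macro 4: S0 reads c2=-13481/64 → after 1×micro: 4; S1 reads c0=4 → after 2×micro: 57001/256; S2 reads c1=57001/256 → after 1×micro: -164849/256 ⇒ (c0=4, c1=57001/256, c2=-164849/256)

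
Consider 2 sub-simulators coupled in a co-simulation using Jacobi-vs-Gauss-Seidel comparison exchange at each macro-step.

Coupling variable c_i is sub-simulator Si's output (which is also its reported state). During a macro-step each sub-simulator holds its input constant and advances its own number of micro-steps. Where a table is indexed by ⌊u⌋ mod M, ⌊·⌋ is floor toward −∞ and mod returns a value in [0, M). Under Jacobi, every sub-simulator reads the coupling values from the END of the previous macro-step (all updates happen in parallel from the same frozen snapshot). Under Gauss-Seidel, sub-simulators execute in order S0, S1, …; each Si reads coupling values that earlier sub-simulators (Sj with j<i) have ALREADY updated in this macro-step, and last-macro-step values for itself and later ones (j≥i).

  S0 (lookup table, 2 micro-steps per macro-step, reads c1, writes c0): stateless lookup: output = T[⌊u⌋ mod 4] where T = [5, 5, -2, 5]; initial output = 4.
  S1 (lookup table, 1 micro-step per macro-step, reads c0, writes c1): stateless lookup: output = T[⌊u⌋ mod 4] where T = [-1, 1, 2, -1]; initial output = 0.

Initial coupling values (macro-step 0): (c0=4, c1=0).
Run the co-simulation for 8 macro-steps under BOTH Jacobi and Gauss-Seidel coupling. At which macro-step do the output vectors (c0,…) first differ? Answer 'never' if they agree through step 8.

first divergence at macro-step: 1

[Jacobi] macro 1: S0 reads c1=0 → after 2×micro: 5; S1 reads c0=4 → after 1×micro: -1 ⇒ (c0=5, c1=-1)
[Jacobi] macro 2: S0 reads c1=-1 → after 2×micro: 5; S1 reads c0=5 → after 1×micro: 1 ⇒ (c0=5, c1=1)
[Jacobi] macro 3: S0 reads c1=1 → after 2×micro: 5; S1 reads c0=5 → after 1×micro: 1 ⇒ (c0=5, c1=1)
[Jacobi] macro 4: S0 reads c1=1 → after 2×micro: 5; S1 reads c0=5 → after 1×micro: 1 ⇒ (c0=5, c1=1)
[Jacobi] macro 5: S0 reads c1=1 → after 2×micro: 5; S1 reads c0=5 → after 1×micro: 1 ⇒ (c0=5, c1=1)
[Jacobi] macro 6: S0 reads c1=1 → after 2×micro: 5; S1 reads c0=5 → after 1×micro: 1 ⇒ (c0=5, c1=1)
[Jacobi] macro 7: S0 reads c1=1 → after 2×micro: 5; S1 reads c0=5 → after 1×micro: 1 ⇒ (c0=5, c1=1)
[Jacobi] macro 8: S0 reads c1=1 → after 2×micro: 5; S1 reads c0=5 → after 1×micro: 1 ⇒ (c0=5, c1=1)
[Gauss-Seidel] macro 1: S0 reads c1=0 → after 2×micro: 5; S1 reads c0=5 → after 1×micro: 1 ⇒ (c0=5, c1=1)
[Gauss-Seidel] macro 2: S0 reads c1=1 → after 2×micro: 5; S1 reads c0=5 → after 1×micro: 1 ⇒ (c0=5, c1=1)
[Gauss-Seidel] macro 3: S0 reads c1=1 → after 2×micro: 5; S1 reads c0=5 → after 1×micro: 1 ⇒ (c0=5, c1=1)
[Gauss-Seidel] macro 4: S0 reads c1=1 → after 2×micro: 5; S1 reads c0=5 → after 1×micro: 1 ⇒ (c0=5, c1=1)
[Gauss-Seidel] macro 5: S0 reads c1=1 → after 2×micro: 5; S1 reads c0=5 → after 1×micro: 1 ⇒ (c0=5, c1=1)
[Gauss-Seidel] macro 6: S0 reads c1=1 → after 2×micro: 5; S1 reads c0=5 → after 1×micro: 1 ⇒ (c0=5, c1=1)
[Gauss-Seidel] macro 7: S0 reads c1=1 → after 2×micro: 5; S1 reads c0=5 → after 1×micro: 1 ⇒ (c0=5, c1=1)
[Gauss-Seidel] macro 8: S0 reads c1=1 → after 2×micro: 5; S1 reads c0=5 → after 1×micro: 1 ⇒ (c0=5, c1=1)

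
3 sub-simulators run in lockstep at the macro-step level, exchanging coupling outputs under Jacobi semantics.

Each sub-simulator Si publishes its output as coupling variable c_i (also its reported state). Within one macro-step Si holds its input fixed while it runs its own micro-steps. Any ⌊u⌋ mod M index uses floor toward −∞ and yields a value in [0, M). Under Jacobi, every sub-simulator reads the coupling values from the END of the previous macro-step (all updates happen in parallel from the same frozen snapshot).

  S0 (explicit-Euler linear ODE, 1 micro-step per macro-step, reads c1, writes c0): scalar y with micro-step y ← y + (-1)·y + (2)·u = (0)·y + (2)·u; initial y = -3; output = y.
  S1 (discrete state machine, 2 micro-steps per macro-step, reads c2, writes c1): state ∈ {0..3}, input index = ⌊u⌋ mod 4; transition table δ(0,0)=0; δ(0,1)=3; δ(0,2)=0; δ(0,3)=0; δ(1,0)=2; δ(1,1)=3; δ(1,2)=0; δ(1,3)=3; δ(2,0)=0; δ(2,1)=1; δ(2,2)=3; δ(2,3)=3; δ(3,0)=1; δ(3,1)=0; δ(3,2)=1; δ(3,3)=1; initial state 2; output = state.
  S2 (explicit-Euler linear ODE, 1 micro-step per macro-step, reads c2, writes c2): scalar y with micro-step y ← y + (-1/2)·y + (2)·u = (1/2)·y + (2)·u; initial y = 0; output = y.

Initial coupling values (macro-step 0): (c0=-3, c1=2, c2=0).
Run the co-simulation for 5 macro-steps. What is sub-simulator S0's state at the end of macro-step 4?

S0 state at macro-step 4 = 0

macro 1: S0 reads c1=2 → after 1×micro: 4; S1 reads c2=0 → after 2×micro: 0; S2 reads c2=0 → after 1×micro: 0 ⇒ (c0=4, c1=0, c2=0)
macro 2: S0 reads c1=0 → after 1×micro: 0; S1 reads c2=0 → after 2×micro: 0; S2 reads c2=0 → after 1×micro: 0 ⇒ (c0=0, c1=0, c2=0)
macro 3: S0 reads c1=0 → after 1×micro: 0; S1 reads c2=0 → after 2×micro: 0; S2 reads c2=0 → after 1×micro: 0 ⇒ (c0=0, c1=0, c2=0)
macro 4: S0 reads c1=0 → after 1×micro: 0; S1 reads c2=0 → after 2×micro: 0; S2 reads c2=0 → after 1×micro: 0 ⇒ (c0=0, c1=0, c2=0)
macro 5: S0 reads c1=0 → after 1×micro: 0; S1 reads c2=0 → after 2×micro: 0; S2 reads c2=0 → after 1×micro: 0 ⇒ (c0=0, c1=0, c2=0)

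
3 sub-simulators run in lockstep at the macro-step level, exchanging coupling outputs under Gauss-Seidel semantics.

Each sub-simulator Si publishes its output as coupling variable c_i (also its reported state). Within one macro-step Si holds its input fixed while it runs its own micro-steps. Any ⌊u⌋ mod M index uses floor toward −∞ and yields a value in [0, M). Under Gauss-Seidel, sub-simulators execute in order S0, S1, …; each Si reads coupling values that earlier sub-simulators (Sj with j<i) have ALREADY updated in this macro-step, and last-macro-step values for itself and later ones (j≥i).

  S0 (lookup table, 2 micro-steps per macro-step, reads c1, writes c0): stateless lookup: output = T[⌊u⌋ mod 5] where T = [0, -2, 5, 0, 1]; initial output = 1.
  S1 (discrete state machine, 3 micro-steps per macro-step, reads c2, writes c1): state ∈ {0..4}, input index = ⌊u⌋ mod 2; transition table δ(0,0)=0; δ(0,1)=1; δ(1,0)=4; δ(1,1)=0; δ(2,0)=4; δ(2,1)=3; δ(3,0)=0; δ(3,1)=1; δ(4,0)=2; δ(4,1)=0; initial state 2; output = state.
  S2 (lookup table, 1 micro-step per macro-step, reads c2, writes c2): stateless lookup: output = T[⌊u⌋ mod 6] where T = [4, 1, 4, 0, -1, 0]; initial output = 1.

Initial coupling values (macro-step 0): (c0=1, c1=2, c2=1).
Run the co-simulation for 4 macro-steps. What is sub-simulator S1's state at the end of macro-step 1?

macro 1: S0 reads c1=2 → after 2×micro: 5; S1 reads c2=1 → after 3×micro: 0; S2 reads c2=1 → after 1×micro: 1 ⇒ (c0=5, c1=0, c2=1)
macro 2: S0 reads c1=0 → after 2×micro: 0; S1 reads c2=1 → after 3×micro: 1; S2 reads c2=1 → after 1×micro: 1 ⇒ (c0=0, c1=1, c2=1)
macro 3: S0 reads c1=1 → after 2×micro: -2; S1 reads c2=1 → after 3×micro: 0; S2 reads c2=1 → after 1×micro: 1 ⇒ (c0=-2, c1=0, c2=1)
macro 4: S0 reads c1=0 → after 2×micro: 0; S1 reads c2=1 → after 3×micro: 1; S2 reads c2=1 → after 1×micro: 1 ⇒ (c0=0, c1=1, c2=1)

S1 state at macro-step 1 = 0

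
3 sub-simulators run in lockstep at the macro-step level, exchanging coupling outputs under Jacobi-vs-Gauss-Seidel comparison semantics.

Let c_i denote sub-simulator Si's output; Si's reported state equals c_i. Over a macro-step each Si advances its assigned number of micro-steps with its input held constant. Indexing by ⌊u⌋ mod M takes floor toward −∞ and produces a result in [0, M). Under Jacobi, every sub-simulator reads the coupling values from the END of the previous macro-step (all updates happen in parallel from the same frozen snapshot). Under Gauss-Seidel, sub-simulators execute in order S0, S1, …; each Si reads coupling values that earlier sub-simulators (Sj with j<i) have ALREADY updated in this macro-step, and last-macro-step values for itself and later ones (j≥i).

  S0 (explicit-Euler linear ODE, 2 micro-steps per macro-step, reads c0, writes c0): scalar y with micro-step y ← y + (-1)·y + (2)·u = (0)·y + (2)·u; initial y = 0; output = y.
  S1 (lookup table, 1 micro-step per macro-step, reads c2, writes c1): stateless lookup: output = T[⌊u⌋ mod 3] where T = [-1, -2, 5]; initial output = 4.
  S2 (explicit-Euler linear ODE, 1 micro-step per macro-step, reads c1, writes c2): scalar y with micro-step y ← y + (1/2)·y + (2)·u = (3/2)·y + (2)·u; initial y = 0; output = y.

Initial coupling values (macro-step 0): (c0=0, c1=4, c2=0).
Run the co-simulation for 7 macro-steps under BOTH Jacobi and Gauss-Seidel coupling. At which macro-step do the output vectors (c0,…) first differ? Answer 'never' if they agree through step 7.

first divergence at macro-step: 1

[Jacobi] macro 1: S0 reads c0=0 → after 2×micro: 0; S1 reads c2=0 → after 1×micro: -1; S2 reads c1=4 → after 1×micro: 8 ⇒ (c0=0, c1=-1, c2=8)
[Jacobi] macro 2: S0 reads c0=0 → after 2×micro: 0; S1 reads c2=8 → after 1×micro: 5; S2 reads c1=-1 → after 1×micro: 10 ⇒ (c0=0, c1=5, c2=10)
[Jacobi] macro 3: S0 reads c0=0 → after 2×micro: 0; S1 reads c2=10 → after 1×micro: -2; S2 reads c1=5 → after 1×micro: 25 ⇒ (c0=0, c1=-2, c2=25)
[Jacobi] macro 4: S0 reads c0=0 → after 2×micro: 0; S1 reads c2=25 → after 1×micro: -2; S2 reads c1=-2 → after 1×micro: 67/2 ⇒ (c0=0, c1=-2, c2=67/2)
[Jacobi] macro 5: S0 reads c0=0 → after 2×micro: 0; S1 reads c2=67/2 → after 1×micro: -1; S2 reads c1=-2 → after 1×micro: 185/4 ⇒ (c0=0, c1=-1, c2=185/4)
[Jacobi] macro 6: S0 reads c0=0 → after 2×micro: 0; S1 reads c2=185/4 → after 1×micro: -2; S2 reads c1=-1 → after 1×micro: 539/8 ⇒ (c0=0, c1=-2, c2=539/8)
[Jacobi] macro 7: S0 reads c0=0 → after 2×micro: 0; S1 reads c2=539/8 → after 1×micro: -2; S2 reads c1=-2 → after 1×micro: 1553/16 ⇒ (c0=0, c1=-2, c2=1553/16)
[Gauss-Seidel] macro 1: S0 reads c0=0 → after 2×micro: 0; S1 reads c2=0 → after 1×micro: -1; S2 reads c1=-1 → after 1×micro: -2 ⇒ (c0=0, c1=-1, c2=-2)
[Gauss-Seidel] macro 2: S0 reads c0=0 → after 2×micro: 0; S1 reads c2=-2 → after 1×micro: -2; S2 reads c1=-2 → after 1×micro: -7 ⇒ (c0=0, c1=-2, c2=-7)
[Gauss-Seidel] macro 3: S0 reads c0=0 → after 2×micro: 0; S1 reads c2=-7 → after 1×micro: 5; S2 reads c1=5 → after 1×micro: -1/2 ⇒ (c0=0, c1=5, c2=-1/2)
[Gauss-Seidel] macro 4: S0 reads c0=0 → after 2×micro: 0; S1 reads c2=-1/2 → after 1×micro: 5; S2 reads c1=5 → after 1×micro: 37/4 ⇒ (c0=0, c1=5, c2=37/4)
[Gauss-Seidel] macro 5: S0 reads c0=0 → after 2×micro: 0; S1 reads c2=37/4 → after 1×micro: -1; S2 reads c1=-1 → after 1×micro: 95/8 ⇒ (c0=0, c1=-1, c2=95/8)
[Gauss-Seidel] macro 6: S0 reads c0=0 → after 2×micro: 0; S1 reads c2=95/8 → after 1×micro: 5; S2 reads c1=5 → after 1×micro: 445/16 ⇒ (c0=0, c1=5, c2=445/16)
[Gauss-Seidel] macro 7: S0 reads c0=0 → after 2×micro: 0; S1 reads c2=445/16 → after 1×micro: -1; S2 reads c1=-1 → after 1×micro: 1271/32 ⇒ (c0=0, c1=-1, c2=1271/32)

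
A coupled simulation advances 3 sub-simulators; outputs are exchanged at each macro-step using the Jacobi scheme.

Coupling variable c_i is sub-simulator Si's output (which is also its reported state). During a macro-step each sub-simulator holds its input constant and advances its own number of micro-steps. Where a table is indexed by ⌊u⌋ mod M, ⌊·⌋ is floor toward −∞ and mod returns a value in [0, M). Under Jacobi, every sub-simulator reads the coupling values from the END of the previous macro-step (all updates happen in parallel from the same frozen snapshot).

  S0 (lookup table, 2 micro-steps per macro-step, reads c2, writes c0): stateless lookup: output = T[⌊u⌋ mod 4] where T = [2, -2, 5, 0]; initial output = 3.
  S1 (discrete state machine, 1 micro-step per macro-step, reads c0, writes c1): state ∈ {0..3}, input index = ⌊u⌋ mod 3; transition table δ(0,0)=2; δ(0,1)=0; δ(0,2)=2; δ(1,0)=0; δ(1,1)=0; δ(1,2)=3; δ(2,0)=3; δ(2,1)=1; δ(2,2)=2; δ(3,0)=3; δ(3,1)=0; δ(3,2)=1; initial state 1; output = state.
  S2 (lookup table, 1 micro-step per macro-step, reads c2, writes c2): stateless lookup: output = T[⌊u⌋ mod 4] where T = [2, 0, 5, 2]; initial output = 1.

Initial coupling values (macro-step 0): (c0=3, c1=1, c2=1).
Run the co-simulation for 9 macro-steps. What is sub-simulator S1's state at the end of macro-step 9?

macro 1: S0 reads c2=1 → after 2×micro: -2; S1 reads c0=3 → after 1×micro: 0; S2 reads c2=1 → after 1×micro: 0 ⇒ (c0=-2, c1=0, c2=0)
macro 2: S0 reads c2=0 → after 2×micro: 2; S1 reads c0=-2 → after 1×micro: 0; S2 reads c2=0 → after 1×micro: 2 ⇒ (c0=2, c1=0, c2=2)
macro 3: S0 reads c2=2 → after 2×micro: 5; S1 reads c0=2 → after 1×micro: 2; S2 reads c2=2 → after 1×micro: 5 ⇒ (c0=5, c1=2, c2=5)
macro 4: S0 reads c2=5 → after 2×micro: -2; S1 reads c0=5 → after 1×micro: 2; S2 reads c2=5 → after 1×micro: 0 ⇒ (c0=-2, c1=2, c2=0)
macro 5: S0 reads c2=0 → after 2×micro: 2; S1 reads c0=-2 → after 1×micro: 1; S2 reads c2=0 → after 1×micro: 2 ⇒ (c0=2, c1=1, c2=2)
macro 6: S0 reads c2=2 → after 2×micro: 5; S1 reads c0=2 → after 1×micro: 3; S2 reads c2=2 → after 1×micro: 5 ⇒ (c0=5, c1=3, c2=5)
macro 7: S0 reads c2=5 → after 2×micro: -2; S1 reads c0=5 → after 1×micro: 1; S2 reads c2=5 → after 1×micro: 0 ⇒ (c0=-2, c1=1, c2=0)
macro 8: S0 reads c2=0 → after 2×micro: 2; S1 reads c0=-2 → after 1×micro: 0; S2 reads c2=0 → after 1×micro: 2 ⇒ (c0=2, c1=0, c2=2)
macro 9: S0 reads c2=2 → after 2×micro: 5; S1 reads c0=2 → after 1×micro: 2; S2 reads c2=2 → after 1×micro: 5 ⇒ (c0=5, c1=2, c2=5)

S1 state at macro-step 9 = 2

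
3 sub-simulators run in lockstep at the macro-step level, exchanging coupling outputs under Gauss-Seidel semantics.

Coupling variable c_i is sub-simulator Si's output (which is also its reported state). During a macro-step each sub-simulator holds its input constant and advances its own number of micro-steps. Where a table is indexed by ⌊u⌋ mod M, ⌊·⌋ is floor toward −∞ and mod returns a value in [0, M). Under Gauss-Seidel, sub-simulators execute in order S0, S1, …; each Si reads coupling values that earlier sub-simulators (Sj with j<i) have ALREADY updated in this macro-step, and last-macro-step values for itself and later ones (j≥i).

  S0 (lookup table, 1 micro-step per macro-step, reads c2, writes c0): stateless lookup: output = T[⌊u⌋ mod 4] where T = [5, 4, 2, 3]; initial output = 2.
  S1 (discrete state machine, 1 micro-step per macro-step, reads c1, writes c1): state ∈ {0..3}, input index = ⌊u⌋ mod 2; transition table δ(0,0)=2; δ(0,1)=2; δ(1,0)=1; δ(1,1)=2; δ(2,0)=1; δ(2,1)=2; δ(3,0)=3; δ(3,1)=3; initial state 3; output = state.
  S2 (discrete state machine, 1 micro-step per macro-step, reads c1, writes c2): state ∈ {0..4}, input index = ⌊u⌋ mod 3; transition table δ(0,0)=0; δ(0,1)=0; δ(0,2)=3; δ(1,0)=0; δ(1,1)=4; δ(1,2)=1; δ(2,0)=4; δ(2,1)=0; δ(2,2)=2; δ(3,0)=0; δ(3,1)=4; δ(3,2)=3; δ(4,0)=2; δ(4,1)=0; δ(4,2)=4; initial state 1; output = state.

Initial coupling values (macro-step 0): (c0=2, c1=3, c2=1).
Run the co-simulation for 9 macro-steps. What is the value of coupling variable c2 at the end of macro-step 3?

macro 1: S0 reads c2=1 → after 1×micro: 4; S1 reads c1=3 → after 1×micro: 3; S2 reads c1=3 → after 1×micro: 0 ⇒ (c0=4, c1=3, c2=0)
macro 2: S0 reads c2=0 → after 1×micro: 5; S1 reads c1=3 → after 1×micro: 3; S2 reads c1=3 → after 1×micro: 0 ⇒ (c0=5, c1=3, c2=0)
macro 3: S0 reads c2=0 → after 1×micro: 5; S1 reads c1=3 → after 1×micro: 3; S2 reads c1=3 → after 1×micro: 0 ⇒ (c0=5, c1=3, c2=0)
macro 4: S0 reads c2=0 → after 1×micro: 5; S1 reads c1=3 → after 1×micro: 3; S2 reads c1=3 → after 1×micro: 0 ⇒ (c0=5, c1=3, c2=0)
macro 5: S0 reads c2=0 → after 1×micro: 5; S1 reads c1=3 → after 1×micro: 3; S2 reads c1=3 → after 1×micro: 0 ⇒ (c0=5, c1=3, c2=0)
macro 6: S0 reads c2=0 → after 1×micro: 5; S1 reads c1=3 → after 1×micro: 3; S2 reads c1=3 → after 1×micro: 0 ⇒ (c0=5, c1=3, c2=0)
macro 7: S0 reads c2=0 → after 1×micro: 5; S1 reads c1=3 → after 1×micro: 3; S2 reads c1=3 → after 1×micro: 0 ⇒ (c0=5, c1=3, c2=0)
macro 8: S0 reads c2=0 → after 1×micro: 5; S1 reads c1=3 → after 1×micro: 3; S2 reads c1=3 → after 1×micro: 0 ⇒ (c0=5, c1=3, c2=0)
macro 9: S0 reads c2=0 → after 1×micro: 5; S1 reads c1=3 → after 1×micro: 3; S2 reads c1=3 → after 1×micro: 0 ⇒ (c0=5, c1=3, c2=0)

c2 at macro-step 3 = 0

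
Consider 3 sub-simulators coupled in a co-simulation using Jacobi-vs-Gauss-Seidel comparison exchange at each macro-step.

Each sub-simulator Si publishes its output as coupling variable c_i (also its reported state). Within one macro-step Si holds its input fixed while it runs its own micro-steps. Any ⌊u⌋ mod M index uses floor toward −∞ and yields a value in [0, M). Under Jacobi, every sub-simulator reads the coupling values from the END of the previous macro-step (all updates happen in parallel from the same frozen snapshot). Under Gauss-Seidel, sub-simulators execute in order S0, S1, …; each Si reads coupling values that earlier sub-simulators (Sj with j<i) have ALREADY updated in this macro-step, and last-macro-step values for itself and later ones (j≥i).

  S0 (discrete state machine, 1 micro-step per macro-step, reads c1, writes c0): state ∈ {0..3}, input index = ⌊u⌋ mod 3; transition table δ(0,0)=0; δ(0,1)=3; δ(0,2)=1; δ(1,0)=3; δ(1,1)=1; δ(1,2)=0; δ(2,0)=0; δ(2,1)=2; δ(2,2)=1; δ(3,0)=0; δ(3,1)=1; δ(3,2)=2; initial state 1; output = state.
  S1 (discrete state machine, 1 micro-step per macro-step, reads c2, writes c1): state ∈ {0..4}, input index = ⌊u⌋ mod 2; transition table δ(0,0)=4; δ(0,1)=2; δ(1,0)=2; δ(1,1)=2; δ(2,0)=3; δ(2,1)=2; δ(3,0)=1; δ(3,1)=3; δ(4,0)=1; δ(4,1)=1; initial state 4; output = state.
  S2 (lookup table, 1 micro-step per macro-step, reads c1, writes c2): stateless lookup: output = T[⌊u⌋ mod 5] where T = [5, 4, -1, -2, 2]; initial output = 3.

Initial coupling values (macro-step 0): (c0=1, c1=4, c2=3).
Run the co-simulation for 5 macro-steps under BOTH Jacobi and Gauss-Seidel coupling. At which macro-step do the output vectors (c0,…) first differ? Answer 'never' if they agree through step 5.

[Jacobi] macro 1: S0 reads c1=4 → after 1×micro: 1; S1 reads c2=3 → after 1×micro: 1; S2 reads c1=4 → after 1×micro: 2 ⇒ (c0=1, c1=1, c2=2)
[Jacobi] macro 2: S0 reads c1=1 → after 1×micro: 1; S1 reads c2=2 → after 1×micro: 2; S2 reads c1=1 → after 1×micro: 4 ⇒ (c0=1, c1=2, c2=4)
[Jacobi] macro 3: S0 reads c1=2 → after 1×micro: 0; S1 reads c2=4 → after 1×micro: 3; S2 reads c1=2 → after 1×micro: -1 ⇒ (c0=0, c1=3, c2=-1)
[Jacobi] macro 4: S0 reads c1=3 → after 1×micro: 0; S1 reads c2=-1 → after 1×micro: 3; S2 reads c1=3 → after 1×micro: -2 ⇒ (c0=0, c1=3, c2=-2)
[Jacobi] macro 5: S0 reads c1=3 → after 1×micro: 0; S1 reads c2=-2 → after 1×micro: 1; S2 reads c1=3 → after 1×micro: -2 ⇒ (c0=0, c1=1, c2=-2)
[Gauss-Seidel] macro 1: S0 reads c1=4 → after 1×micro: 1; S1 reads c2=3 → after 1×micro: 1; S2 reads c1=1 → after 1×micro: 4 ⇒ (c0=1, c1=1, c2=4)
[Gauss-Seidel] macro 2: S0 reads c1=1 → after 1×micro: 1; S1 reads c2=4 → after 1×micro: 2; S2 reads c1=2 → after 1×micro: -1 ⇒ (c0=1, c1=2, c2=-1)
[Gauss-Seidel] macro 3: S0 reads c1=2 → after 1×micro: 0; S1 reads c2=-1 → after 1×micro: 2; S2 reads c1=2 → after 1×micro: -1 ⇒ (c0=0, c1=2, c2=-1)
[Gauss-Seidel] macro 4: S0 reads c1=2 → after 1×micro: 1; S1 reads c2=-1 → after 1×micro: 2; S2 reads c1=2 → after 1×micro: -1 ⇒ (c0=1, c1=2, c2=-1)
[Gauss-Seidel] macro 5: S0 reads c1=2 → after 1×micro: 0; S1 reads c2=-1 → after 1×micro: 2; S2 reads c1=2 → after 1×micro: -1 ⇒ (c0=0, c1=2, c2=-1)

first divergence at macro-step: 1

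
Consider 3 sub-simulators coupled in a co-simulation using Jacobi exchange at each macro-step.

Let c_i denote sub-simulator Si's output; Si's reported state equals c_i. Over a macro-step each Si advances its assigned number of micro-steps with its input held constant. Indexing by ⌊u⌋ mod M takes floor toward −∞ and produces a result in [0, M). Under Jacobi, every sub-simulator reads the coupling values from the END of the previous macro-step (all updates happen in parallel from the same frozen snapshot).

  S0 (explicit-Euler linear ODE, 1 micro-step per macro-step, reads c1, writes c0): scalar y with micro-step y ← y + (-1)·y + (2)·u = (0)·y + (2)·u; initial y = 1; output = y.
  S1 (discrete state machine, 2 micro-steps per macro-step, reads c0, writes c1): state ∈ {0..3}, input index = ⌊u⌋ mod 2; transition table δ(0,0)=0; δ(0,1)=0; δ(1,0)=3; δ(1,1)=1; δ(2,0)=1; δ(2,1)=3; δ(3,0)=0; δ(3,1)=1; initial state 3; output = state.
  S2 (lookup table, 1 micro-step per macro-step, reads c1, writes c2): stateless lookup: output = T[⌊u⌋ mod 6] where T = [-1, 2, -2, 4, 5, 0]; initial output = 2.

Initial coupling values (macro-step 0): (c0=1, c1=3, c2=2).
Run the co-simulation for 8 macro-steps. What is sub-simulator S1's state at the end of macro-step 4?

macro 1: S0 reads c1=3 → after 1×micro: 6; S1 reads c0=1 → after 2×micro: 1; S2 reads c1=3 → after 1×micro: 4 ⇒ (c0=6, c1=1, c2=4)
macro 2: S0 reads c1=1 → after 1×micro: 2; S1 reads c0=6 → after 2×micro: 0; S2 reads c1=1 → after 1×micro: 2 ⇒ (c0=2, c1=0, c2=2)
macro 3: S0 reads c1=0 → after 1×micro: 0; S1 reads c0=2 → after 2×micro: 0; S2 reads c1=0 → after 1×micro: -1 ⇒ (c0=0, c1=0, c2=-1)
macro 4: S0 reads c1=0 → after 1×micro: 0; S1 reads c0=0 → after 2×micro: 0; S2 reads c1=0 → after 1×micro: -1 ⇒ (c0=0, c1=0, c2=-1)
macro 5: S0 reads c1=0 → after 1×micro: 0; S1 reads c0=0 → after 2×micro: 0; S2 reads c1=0 → after 1×micro: -1 ⇒ (c0=0, c1=0, c2=-1)
macro 6: S0 reads c1=0 → after 1×micro: 0; S1 reads c0=0 → after 2×micro: 0; S2 reads c1=0 → after 1×micro: -1 ⇒ (c0=0, c1=0, c2=-1)
macro 7: S0 reads c1=0 → after 1×micro: 0; S1 reads c0=0 → after 2×micro: 0; S2 reads c1=0 → after 1×micro: -1 ⇒ (c0=0, c1=0, c2=-1)
macro 8: S0 reads c1=0 → after 1×micro: 0; S1 reads c0=0 → after 2×micro: 0; S2 reads c1=0 → after 1×micro: -1 ⇒ (c0=0, c1=0, c2=-1)

S1 state at macro-step 4 = 0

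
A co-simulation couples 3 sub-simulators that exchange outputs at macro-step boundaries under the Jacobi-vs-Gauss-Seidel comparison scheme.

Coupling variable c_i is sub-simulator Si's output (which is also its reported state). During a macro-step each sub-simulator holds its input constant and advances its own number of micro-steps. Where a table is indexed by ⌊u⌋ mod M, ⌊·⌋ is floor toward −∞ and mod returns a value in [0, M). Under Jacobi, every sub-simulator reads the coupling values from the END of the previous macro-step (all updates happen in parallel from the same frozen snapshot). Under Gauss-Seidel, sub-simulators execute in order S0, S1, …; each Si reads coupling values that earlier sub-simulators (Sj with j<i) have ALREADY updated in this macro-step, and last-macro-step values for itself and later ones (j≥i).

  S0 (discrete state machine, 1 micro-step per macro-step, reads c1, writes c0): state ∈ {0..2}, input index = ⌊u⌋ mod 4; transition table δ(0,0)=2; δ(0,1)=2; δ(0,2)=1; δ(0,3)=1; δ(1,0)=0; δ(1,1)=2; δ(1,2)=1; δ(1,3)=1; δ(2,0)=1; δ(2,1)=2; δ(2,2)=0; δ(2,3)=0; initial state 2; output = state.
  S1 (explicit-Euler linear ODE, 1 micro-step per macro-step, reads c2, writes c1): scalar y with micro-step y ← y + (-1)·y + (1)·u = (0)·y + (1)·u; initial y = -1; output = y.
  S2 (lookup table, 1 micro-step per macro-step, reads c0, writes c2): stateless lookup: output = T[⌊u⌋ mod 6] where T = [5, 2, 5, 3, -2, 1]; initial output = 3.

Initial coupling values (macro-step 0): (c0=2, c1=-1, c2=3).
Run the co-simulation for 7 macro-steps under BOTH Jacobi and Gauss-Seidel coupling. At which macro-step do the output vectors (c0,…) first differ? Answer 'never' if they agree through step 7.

first divergence at macro-step: 2

[Jacobi] macro 1: S0 reads c1=-1 → after 1×micro: 0; S1 reads c2=3 → after 1×micro: 3; S2 reads c0=2 → after 1×micro: 5 ⇒ (c0=0, c1=3, c2=5)
[Jacobi] macro 2: S0 reads c1=3 → after 1×micro: 1; S1 reads c2=5 → after 1×micro: 5; S2 reads c0=0 → after 1×micro: 5 ⇒ (c0=1, c1=5, c2=5)
[Jacobi] macro 3: S0 reads c1=5 → after 1×micro: 2; S1 reads c2=5 → after 1×micro: 5; S2 reads c0=1 → after 1×micro: 2 ⇒ (c0=2, c1=5, c2=2)
[Jacobi] macro 4: S0 reads c1=5 → after 1×micro: 2; S1 reads c2=2 → after 1×micro: 2; S2 reads c0=2 → after 1×micro: 5 ⇒ (c0=2, c1=2, c2=5)
[Jacobi] macro 5: S0 reads c1=2 → after 1×micro: 0; S1 reads c2=5 → after 1×micro: 5; S2 reads c0=2 → after 1×micro: 5 ⇒ (c0=0, c1=5, c2=5)
[Jacobi] macro 6: S0 reads c1=5 → after 1×micro: 2; S1 reads c2=5 → after 1×micro: 5; S2 reads c0=0 → after 1×micro: 5 ⇒ (c0=2, c1=5, c2=5)
[Jacobi] macro 7: S0 reads c1=5 → after 1×micro: 2; S1 reads c2=5 → after 1×micro: 5; S2 reads c0=2 → after 1×micro: 5 ⇒ (c0=2, c1=5, c2=5)
[Gauss-Seidel] macro 1: S0 reads c1=-1 → after 1×micro: 0; S1 reads c2=3 → after 1×micro: 3; S2 reads c0=0 → after 1×micro: 5 ⇒ (c0=0, c1=3, c2=5)
[Gauss-Seidel] macro 2: S0 reads c1=3 → after 1×micro: 1; S1 reads c2=5 → after 1×micro: 5; S2 reads c0=1 → after 1×micro: 2 ⇒ (c0=1, c1=5, c2=2)
[Gauss-Seidel] macro 3: S0 reads c1=5 → after 1×micro: 2; S1 reads c2=2 → after 1×micro: 2; S2 reads c0=2 → after 1×micro: 5 ⇒ (c0=2, c1=2, c2=5)
[Gauss-Seidel] macro 4: S0 reads c1=2 → after 1×micro: 0; S1 reads c2=5 → after 1×micro: 5; S2 reads c0=0 → after 1×micro: 5 ⇒ (c0=0, c1=5, c2=5)
[Gauss-Seidel] macro 5: S0 reads c1=5 → after 1×micro: 2; S1 reads c2=5 → after 1×micro: 5; S2 reads c0=2 → after 1×micro: 5 ⇒ (c0=2, c1=5, c2=5)
[Gauss-Seidel] macro 6: S0 reads c1=5 → after 1×micro: 2; S1 reads c2=5 → after 1×micro: 5; S2 reads c0=2 → after 1×micro: 5 ⇒ (c0=2, c1=5, c2=5)
[Gauss-Seidel] macro 7: S0 reads c1=5 → after 1×micro: 2; S1 reads c2=5 → after 1×micro: 5; S2 reads c0=2 → after 1×micro: 5 ⇒ (c0=2, c1=5, c2=5)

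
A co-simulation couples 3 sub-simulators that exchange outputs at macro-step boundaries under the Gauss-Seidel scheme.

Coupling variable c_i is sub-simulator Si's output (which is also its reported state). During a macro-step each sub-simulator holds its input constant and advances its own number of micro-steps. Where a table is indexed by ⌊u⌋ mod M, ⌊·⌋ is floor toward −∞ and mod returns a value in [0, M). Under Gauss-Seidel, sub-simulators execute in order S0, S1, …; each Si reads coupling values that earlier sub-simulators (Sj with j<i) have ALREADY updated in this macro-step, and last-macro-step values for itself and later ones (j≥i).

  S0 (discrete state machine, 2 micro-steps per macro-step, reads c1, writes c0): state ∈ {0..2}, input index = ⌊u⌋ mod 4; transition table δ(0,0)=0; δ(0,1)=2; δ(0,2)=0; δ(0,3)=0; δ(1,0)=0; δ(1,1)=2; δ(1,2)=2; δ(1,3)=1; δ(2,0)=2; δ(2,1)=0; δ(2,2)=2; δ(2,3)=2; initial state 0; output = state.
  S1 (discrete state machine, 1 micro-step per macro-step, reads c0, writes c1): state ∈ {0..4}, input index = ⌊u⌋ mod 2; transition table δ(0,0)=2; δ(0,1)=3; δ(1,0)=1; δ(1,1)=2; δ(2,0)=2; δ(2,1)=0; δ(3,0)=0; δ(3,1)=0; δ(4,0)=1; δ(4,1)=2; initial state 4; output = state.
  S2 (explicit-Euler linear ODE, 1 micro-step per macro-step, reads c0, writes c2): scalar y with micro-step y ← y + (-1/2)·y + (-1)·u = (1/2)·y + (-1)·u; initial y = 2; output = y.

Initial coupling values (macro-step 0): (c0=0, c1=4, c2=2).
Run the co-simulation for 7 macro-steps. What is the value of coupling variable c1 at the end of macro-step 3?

macro 1: S0 reads c1=4 → after 2×micro: 0; S1 reads c0=0 → after 1×micro: 1; S2 reads c0=0 → after 1×micro: 1 ⇒ (c0=0, c1=1, c2=1)
macro 2: S0 reads c1=1 → after 2×micro: 0; S1 reads c0=0 → after 1×micro: 1; S2 reads c0=0 → after 1×micro: 1/2 ⇒ (c0=0, c1=1, c2=1/2)
macro 3: S0 reads c1=1 → after 2×micro: 0; S1 reads c0=0 → after 1×micro: 1; S2 reads c0=0 → after 1×micro: 1/4 ⇒ (c0=0, c1=1, c2=1/4)
macro 4: S0 reads c1=1 → after 2×micro: 0; S1 reads c0=0 → after 1×micro: 1; S2 reads c0=0 → after 1×micro: 1/8 ⇒ (c0=0, c1=1, c2=1/8)
macro 5: S0 reads c1=1 → after 2×micro: 0; S1 reads c0=0 → after 1×micro: 1; S2 reads c0=0 → after 1×micro: 1/16 ⇒ (c0=0, c1=1, c2=1/16)
macro 6: S0 reads c1=1 → after 2×micro: 0; S1 reads c0=0 → after 1×micro: 1; S2 reads c0=0 → after 1×micro: 1/32 ⇒ (c0=0, c1=1, c2=1/32)
macro 7: S0 reads c1=1 → after 2×micro: 0; S1 reads c0=0 → after 1×micro: 1; S2 reads c0=0 → after 1×micro: 1/64 ⇒ (c0=0, c1=1, c2=1/64)

c1 at macro-step 3 = 1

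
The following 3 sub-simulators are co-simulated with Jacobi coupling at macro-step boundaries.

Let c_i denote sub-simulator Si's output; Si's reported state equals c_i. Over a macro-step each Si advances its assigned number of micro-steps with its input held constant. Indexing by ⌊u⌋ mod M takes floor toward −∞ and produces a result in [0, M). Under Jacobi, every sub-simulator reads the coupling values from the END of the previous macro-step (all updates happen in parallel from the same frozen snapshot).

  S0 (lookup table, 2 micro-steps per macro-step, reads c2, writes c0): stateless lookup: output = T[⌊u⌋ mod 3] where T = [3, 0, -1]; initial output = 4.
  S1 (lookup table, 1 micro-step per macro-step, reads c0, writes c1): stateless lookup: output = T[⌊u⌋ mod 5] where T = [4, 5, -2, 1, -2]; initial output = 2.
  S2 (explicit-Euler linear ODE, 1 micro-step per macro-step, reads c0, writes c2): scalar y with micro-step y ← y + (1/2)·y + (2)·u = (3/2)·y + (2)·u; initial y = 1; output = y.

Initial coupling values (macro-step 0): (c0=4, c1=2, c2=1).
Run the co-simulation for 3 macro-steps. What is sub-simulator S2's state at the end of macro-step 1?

macro 1: S0 reads c2=1 → after 2×micro: 0; S1 reads c0=4 → after 1×micro: -2; S2 reads c0=4 → after 1×micro: 19/2 ⇒ (c0=0, c1=-2, c2=19/2)
macro 2: S0 reads c2=19/2 → after 2×micro: 3; S1 reads c0=0 → after 1×micro: 4; S2 reads c0=0 → after 1×micro: 57/4 ⇒ (c0=3, c1=4, c2=57/4)
macro 3: S0 reads c2=57/4 → after 2×micro: -1; S1 reads c0=3 → after 1×micro: 1; S2 reads c0=3 → after 1×micro: 219/8 ⇒ (c0=-1, c1=1, c2=219/8)

S2 state at macro-step 1 = 19/2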